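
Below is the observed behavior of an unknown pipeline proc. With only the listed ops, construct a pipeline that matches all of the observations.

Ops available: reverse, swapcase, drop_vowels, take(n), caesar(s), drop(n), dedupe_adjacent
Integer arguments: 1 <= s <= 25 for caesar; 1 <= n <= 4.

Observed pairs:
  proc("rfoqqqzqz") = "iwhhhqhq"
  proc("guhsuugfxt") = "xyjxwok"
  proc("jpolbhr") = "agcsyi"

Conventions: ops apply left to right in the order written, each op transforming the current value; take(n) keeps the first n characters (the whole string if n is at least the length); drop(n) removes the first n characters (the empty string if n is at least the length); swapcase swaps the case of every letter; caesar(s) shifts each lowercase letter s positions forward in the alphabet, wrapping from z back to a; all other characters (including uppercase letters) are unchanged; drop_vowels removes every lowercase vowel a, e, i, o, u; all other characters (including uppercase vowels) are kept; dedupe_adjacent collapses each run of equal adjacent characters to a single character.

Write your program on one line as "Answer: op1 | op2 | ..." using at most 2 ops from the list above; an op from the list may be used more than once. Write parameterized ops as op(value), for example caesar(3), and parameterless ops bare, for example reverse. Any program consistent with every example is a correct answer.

drop_vowels | caesar(17)

Check, running the answer program on each example:
  "rfoqqqzqz" -> "rfqqqzqz" -> "iwhhhqhq"
  "guhsuugfxt" -> "ghsgfxt" -> "xyjxwok"
  "jpolbhr" -> "jplbhr" -> "agcsyi"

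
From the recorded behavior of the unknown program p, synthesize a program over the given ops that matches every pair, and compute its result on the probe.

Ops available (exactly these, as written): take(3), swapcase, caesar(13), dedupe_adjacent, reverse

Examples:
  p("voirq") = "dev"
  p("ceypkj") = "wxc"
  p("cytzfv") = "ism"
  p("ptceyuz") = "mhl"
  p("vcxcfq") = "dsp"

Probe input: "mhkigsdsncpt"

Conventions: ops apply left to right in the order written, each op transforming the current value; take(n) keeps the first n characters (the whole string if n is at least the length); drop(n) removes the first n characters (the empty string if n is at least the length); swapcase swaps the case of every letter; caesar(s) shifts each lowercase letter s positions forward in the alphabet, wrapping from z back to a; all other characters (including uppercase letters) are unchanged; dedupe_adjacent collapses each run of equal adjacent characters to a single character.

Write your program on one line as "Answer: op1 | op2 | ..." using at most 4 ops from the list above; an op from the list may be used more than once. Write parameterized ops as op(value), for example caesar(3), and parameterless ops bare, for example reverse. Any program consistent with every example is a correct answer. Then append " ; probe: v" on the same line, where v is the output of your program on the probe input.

caesar(13) | reverse | take(3) ; probe: "gcp"

Check, running the answer program on each example:
  "voirq" -> "ibved" -> "devbi" -> "dev"
  "ceypkj" -> "prlcxw" -> "wxclrp" -> "wxc"
  "cytzfv" -> "plgmsi" -> "ismglp" -> "ism"
  "ptceyuz" -> "cgprlhm" -> "mhlrpgc" -> "mhl"
  "vcxcfq" -> "ipkpsd" -> "dspkpi" -> "dsp"
  probe: "mhkigsdsncpt" -> "zuxvtfqfapcg" -> "gcpafqftvxuz" -> "gcp"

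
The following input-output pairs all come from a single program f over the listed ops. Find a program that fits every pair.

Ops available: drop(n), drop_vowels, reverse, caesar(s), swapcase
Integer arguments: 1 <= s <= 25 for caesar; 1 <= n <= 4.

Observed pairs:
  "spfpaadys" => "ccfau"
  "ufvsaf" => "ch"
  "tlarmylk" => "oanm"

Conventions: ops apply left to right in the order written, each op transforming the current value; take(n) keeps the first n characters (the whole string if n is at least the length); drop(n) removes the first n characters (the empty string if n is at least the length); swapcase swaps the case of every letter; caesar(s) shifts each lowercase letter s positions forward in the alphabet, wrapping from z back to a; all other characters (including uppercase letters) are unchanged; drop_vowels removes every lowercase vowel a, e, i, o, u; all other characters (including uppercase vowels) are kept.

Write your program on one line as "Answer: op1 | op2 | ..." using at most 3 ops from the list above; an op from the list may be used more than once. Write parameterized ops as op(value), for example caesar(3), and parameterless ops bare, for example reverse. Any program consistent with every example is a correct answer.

drop(4) | caesar(2)

Check, running the answer program on each example:
  "spfpaadys" -> "aadys" -> "ccfau"
  "ufvsaf" -> "af" -> "ch"
  "tlarmylk" -> "mylk" -> "oanm"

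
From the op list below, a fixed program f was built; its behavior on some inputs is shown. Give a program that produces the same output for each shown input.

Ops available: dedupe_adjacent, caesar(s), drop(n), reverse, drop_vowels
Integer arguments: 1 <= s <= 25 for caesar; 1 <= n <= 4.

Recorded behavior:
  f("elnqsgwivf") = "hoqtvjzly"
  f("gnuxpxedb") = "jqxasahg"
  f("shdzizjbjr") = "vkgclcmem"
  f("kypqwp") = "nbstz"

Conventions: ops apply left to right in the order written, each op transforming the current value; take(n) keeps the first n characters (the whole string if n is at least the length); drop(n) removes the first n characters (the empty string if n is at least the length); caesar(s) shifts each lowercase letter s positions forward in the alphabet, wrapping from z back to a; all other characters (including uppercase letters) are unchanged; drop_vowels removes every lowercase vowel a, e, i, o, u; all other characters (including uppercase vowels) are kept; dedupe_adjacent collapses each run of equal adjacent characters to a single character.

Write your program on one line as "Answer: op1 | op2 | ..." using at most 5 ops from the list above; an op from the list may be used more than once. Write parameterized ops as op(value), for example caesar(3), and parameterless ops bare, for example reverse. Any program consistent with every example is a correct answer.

caesar(3) | reverse | drop(1) | reverse

Check, running the answer program on each example:
  "elnqsgwivf" -> "hoqtvjzlyi" -> "iylzjvtqoh" -> "ylzjvtqoh" -> "hoqtvjzly"
  "gnuxpxedb" -> "jqxasahge" -> "eghasaxqj" -> "ghasaxqj" -> "jqxasahg"
  "shdzizjbjr" -> "vkgclcmemu" -> "umemclcgkv" -> "memclcgkv" -> "vkgclcmem"
  "kypqwp" -> "nbstzs" -> "sztsbn" -> "ztsbn" -> "nbstz"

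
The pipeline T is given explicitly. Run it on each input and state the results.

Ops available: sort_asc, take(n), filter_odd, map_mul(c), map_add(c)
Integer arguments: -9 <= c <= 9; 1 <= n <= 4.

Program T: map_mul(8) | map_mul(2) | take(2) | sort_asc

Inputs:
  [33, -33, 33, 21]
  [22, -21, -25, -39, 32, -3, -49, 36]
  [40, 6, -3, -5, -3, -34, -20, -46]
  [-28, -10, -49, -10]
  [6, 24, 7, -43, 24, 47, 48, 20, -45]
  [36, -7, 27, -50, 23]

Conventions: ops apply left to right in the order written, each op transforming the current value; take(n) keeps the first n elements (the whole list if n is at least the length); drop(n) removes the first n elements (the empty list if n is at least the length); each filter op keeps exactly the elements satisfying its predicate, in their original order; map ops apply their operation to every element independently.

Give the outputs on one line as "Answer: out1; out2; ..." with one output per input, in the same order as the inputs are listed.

Execution, op by op:
  [33, -33, 33, 21] -> [264, -264, 264, 168] -> [528, -528, 528, 336] -> [528, -528] -> [-528, 528]
  [22, -21, -25, -39, 32, -3, -49, 36] -> [176, -168, -200, -312, 256, -24, -392, 288] -> [352, -336, -400, -624, 512, -48, -784, 576] -> [352, -336] -> [-336, 352]
  [40, 6, -3, -5, -3, -34, -20, -46] -> [320, 48, -24, -40, -24, -272, -160, -368] -> [640, 96, -48, -80, -48, -544, -320, -736] -> [640, 96] -> [96, 640]
  [-28, -10, -49, -10] -> [-224, -80, -392, -80] -> [-448, -160, -784, -160] -> [-448, -160] -> [-448, -160]
  [6, 24, 7, -43, 24, 47, 48, 20, -45] -> [48, 192, 56, -344, 192, 376, 384, 160, -360] -> [96, 384, 112, -688, 384, 752, 768, 320, -720] -> [96, 384] -> [96, 384]
  [36, -7, 27, -50, 23] -> [288, -56, 216, -400, 184] -> [576, -112, 432, -800, 368] -> [576, -112] -> [-112, 576]

[-528, 528]; [-336, 352]; [96, 640]; [-448, -160]; [96, 384]; [-112, 576]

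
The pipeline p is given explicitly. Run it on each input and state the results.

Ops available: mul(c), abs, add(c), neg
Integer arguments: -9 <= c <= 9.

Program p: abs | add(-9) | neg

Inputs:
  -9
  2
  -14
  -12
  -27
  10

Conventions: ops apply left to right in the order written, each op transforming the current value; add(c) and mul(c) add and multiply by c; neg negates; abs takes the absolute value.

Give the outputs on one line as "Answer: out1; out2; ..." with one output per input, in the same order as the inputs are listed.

0; 7; -5; -3; -18; -1

Execution, op by op:
  -9 -> 9 -> 0 -> 0
  2 -> 2 -> -7 -> 7
  -14 -> 14 -> 5 -> -5
  -12 -> 12 -> 3 -> -3
  -27 -> 27 -> 18 -> -18
  10 -> 10 -> 1 -> -1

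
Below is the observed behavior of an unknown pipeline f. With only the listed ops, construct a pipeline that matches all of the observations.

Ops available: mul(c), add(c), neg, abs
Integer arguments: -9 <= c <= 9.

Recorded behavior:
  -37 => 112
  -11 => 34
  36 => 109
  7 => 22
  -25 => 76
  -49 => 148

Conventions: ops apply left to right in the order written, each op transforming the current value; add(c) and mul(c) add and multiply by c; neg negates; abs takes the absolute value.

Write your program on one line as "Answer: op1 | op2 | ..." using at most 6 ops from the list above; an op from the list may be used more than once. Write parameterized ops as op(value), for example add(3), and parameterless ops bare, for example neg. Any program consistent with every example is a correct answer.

mul(3) | abs | neg | add(-1) | neg

Check, running the answer program on each example:
  -37 -> -111 -> 111 -> -111 -> -112 -> 112
  -11 -> -33 -> 33 -> -33 -> -34 -> 34
  36 -> 108 -> 108 -> -108 -> -109 -> 109
  7 -> 21 -> 21 -> -21 -> -22 -> 22
  -25 -> -75 -> 75 -> -75 -> -76 -> 76
  -49 -> -147 -> 147 -> -147 -> -148 -> 148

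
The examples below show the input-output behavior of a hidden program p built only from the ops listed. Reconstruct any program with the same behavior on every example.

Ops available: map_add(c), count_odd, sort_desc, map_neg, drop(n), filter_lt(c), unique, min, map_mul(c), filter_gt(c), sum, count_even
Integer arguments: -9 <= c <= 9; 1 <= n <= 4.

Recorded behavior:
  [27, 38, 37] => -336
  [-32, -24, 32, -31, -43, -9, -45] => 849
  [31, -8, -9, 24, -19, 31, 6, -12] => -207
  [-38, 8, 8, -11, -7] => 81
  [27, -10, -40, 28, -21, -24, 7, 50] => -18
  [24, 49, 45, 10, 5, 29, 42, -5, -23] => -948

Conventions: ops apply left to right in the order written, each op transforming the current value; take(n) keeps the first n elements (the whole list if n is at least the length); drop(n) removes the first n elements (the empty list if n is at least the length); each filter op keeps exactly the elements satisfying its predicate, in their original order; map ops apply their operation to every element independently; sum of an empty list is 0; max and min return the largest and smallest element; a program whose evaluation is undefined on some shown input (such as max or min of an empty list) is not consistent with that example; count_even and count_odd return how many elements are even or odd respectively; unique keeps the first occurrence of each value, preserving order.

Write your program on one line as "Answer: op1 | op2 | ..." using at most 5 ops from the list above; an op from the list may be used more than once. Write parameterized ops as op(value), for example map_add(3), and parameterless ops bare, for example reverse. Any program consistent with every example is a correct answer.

map_mul(9) | drop(2) | map_neg | map_add(-3) | sum

Check, running the answer program on each example:
  [27, 38, 37] -> [243, 342, 333] -> [333] -> [-333] -> [-336] -> -336
  [-32, -24, 32, -31, -43, -9, -45] -> [-288, -216, 288, -279, -387, -81, -405] -> [288, -279, -387, -81, -405] -> [-288, 279, 387, 81, 405] -> [-291, 276, 384, 78, 402] -> 849
  [31, -8, -9, 24, -19, 31, 6, -12] -> [279, -72, -81, 216, -171, 279, 54, -108] -> [-81, 216, -171, 279, 54, -108] -> [81, -216, 171, -279, -54, 108] -> [78, -219, 168, -282, -57, 105] -> -207
  [-38, 8, 8, -11, -7] -> [-342, 72, 72, -99, -63] -> [72, -99, -63] -> [-72, 99, 63] -> [-75, 96, 60] -> 81
  [27, -10, -40, 28, -21, -24, 7, 50] -> [243, -90, -360, 252, -189, -216, 63, 450] -> [-360, 252, -189, -216, 63, 450] -> [360, -252, 189, 216, -63, -450] -> [357, -255, 186, 213, -66, -453] -> -18
  [24, 49, 45, 10, 5, 29, 42, -5, -23] -> [216, 441, 405, 90, 45, 261, 378, -45, -207] -> [405, 90, 45, 261, 378, -45, -207] -> [-405, -90, -45, -261, -378, 45, 207] -> [-408, -93, -48, -264, -381, 42, 204] -> -948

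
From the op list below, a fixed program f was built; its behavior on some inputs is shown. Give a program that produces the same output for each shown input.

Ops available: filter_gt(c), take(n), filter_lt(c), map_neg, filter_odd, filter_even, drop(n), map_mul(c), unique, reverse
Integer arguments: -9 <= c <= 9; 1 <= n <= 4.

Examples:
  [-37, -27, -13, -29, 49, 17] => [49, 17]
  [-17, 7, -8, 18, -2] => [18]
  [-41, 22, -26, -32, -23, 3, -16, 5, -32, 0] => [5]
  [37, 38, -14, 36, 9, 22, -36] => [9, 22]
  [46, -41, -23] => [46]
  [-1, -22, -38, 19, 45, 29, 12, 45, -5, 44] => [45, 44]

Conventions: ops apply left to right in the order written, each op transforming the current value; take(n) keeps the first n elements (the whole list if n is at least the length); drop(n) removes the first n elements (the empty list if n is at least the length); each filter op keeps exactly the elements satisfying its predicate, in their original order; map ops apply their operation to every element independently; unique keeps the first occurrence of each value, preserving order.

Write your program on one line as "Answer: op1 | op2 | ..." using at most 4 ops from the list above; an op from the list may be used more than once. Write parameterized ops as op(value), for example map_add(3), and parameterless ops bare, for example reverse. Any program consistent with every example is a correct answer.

reverse | take(3) | filter_gt(0) | reverse

Check, running the answer program on each example:
  [-37, -27, -13, -29, 49, 17] -> [17, 49, -29, -13, -27, -37] -> [17, 49, -29] -> [17, 49] -> [49, 17]
  [-17, 7, -8, 18, -2] -> [-2, 18, -8, 7, -17] -> [-2, 18, -8] -> [18] -> [18]
  [-41, 22, -26, -32, -23, 3, -16, 5, -32, 0] -> [0, -32, 5, -16, 3, -23, -32, -26, 22, -41] -> [0, -32, 5] -> [5] -> [5]
  [37, 38, -14, 36, 9, 22, -36] -> [-36, 22, 9, 36, -14, 38, 37] -> [-36, 22, 9] -> [22, 9] -> [9, 22]
  [46, -41, -23] -> [-23, -41, 46] -> [-23, -41, 46] -> [46] -> [46]
  [-1, -22, -38, 19, 45, 29, 12, 45, -5, 44] -> [44, -5, 45, 12, 29, 45, 19, -38, -22, -1] -> [44, -5, 45] -> [44, 45] -> [45, 44]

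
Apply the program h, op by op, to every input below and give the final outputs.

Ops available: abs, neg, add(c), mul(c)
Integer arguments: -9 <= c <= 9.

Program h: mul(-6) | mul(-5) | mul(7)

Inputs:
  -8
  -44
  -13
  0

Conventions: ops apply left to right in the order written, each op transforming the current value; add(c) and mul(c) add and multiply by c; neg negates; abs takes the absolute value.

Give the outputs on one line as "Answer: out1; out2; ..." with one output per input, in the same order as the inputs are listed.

Execution, op by op:
  -8 -> 48 -> -240 -> -1680
  -44 -> 264 -> -1320 -> -9240
  -13 -> 78 -> -390 -> -2730
  0 -> 0 -> 0 -> 0

-1680; -9240; -2730; 0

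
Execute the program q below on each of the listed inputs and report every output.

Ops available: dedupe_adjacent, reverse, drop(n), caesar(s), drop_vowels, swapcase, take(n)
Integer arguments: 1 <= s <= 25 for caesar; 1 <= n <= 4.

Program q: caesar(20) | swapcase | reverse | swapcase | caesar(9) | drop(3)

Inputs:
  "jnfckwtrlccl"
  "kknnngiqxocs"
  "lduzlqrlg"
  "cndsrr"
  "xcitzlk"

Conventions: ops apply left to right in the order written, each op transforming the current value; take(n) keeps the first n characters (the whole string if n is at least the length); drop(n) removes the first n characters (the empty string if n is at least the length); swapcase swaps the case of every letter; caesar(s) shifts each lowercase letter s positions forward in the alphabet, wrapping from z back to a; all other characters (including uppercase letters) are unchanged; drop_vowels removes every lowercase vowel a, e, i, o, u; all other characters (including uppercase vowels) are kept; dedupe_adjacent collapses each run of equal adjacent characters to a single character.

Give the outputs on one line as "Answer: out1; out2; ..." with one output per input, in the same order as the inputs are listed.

"ouwznfiqm"; "atljqqqnn"; "tocxgo"; "gqf"; "wlfa"

Execution, op by op:
  "jnfckwtrlccl" -> "dhzweqnlfwwf" -> "DHZWEQNLFWWF" -> "FWWFLNQEWZHD" -> "fwwflnqewzhd" -> "offouwznfiqm" -> "ouwznfiqm"
  "kknnngiqxocs" -> "eehhhackriwm" -> "EEHHHACKRIWM" -> "MWIRKCAHHHEE" -> "mwirkcahhhee" -> "vfratljqqqnn" -> "atljqqqnn"
  "lduzlqrlg" -> "fxotfklfa" -> "FXOTFKLFA" -> "AFLKFTOXF" -> "aflkftoxf" -> "joutocxgo" -> "tocxgo"
  "cndsrr" -> "whxmll" -> "WHXMLL" -> "LLMXHW" -> "llmxhw" -> "uuvgqf" -> "gqf"
  "xcitzlk" -> "rwcntfe" -> "RWCNTFE" -> "EFTNCWR" -> "eftncwr" -> "nocwlfa" -> "wlfa"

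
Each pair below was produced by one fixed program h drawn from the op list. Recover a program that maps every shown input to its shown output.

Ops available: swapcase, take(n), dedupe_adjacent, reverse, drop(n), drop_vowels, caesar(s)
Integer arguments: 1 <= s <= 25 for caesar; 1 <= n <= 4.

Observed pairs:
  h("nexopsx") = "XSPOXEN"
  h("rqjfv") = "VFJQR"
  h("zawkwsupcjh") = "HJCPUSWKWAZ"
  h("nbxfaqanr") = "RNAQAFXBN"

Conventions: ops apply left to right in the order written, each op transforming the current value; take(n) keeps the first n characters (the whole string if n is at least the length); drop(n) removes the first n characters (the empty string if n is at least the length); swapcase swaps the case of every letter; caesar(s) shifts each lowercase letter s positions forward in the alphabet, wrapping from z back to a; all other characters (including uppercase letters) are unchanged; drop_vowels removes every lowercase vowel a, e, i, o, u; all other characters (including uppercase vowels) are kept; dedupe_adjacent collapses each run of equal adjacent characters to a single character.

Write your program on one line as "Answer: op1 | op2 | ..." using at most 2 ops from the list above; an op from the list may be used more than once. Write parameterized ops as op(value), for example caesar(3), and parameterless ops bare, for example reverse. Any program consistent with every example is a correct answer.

swapcase | reverse

Check, running the answer program on each example:
  "nexopsx" -> "NEXOPSX" -> "XSPOXEN"
  "rqjfv" -> "RQJFV" -> "VFJQR"
  "zawkwsupcjh" -> "ZAWKWSUPCJH" -> "HJCPUSWKWAZ"
  "nbxfaqanr" -> "NBXFAQANR" -> "RNAQAFXBN"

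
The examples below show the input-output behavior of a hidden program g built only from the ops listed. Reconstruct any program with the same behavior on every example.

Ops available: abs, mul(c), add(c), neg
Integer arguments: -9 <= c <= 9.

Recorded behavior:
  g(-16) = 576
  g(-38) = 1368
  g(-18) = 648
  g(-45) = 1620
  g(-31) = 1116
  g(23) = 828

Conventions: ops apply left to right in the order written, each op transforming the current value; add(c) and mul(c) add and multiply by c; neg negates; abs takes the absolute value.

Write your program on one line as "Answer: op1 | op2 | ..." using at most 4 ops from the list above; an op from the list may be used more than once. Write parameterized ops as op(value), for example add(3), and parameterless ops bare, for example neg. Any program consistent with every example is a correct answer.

mul(-6) | abs | mul(6)

Check, running the answer program on each example:
  -16 -> 96 -> 96 -> 576
  -38 -> 228 -> 228 -> 1368
  -18 -> 108 -> 108 -> 648
  -45 -> 270 -> 270 -> 1620
  -31 -> 186 -> 186 -> 1116
  23 -> -138 -> 138 -> 828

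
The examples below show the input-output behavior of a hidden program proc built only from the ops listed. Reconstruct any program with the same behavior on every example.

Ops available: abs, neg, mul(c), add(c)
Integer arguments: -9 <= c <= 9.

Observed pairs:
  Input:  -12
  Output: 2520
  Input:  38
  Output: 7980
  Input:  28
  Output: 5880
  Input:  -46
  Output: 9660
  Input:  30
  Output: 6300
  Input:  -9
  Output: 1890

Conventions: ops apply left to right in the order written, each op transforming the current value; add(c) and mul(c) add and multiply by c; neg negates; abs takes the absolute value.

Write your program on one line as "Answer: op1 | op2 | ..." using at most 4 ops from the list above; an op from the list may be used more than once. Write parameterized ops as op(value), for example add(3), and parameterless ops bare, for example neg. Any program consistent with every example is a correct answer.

mul(-7) | abs | mul(-6) | mul(-5)

Check, running the answer program on each example:
  -12 -> 84 -> 84 -> -504 -> 2520
  38 -> -266 -> 266 -> -1596 -> 7980
  28 -> -196 -> 196 -> -1176 -> 5880
  -46 -> 322 -> 322 -> -1932 -> 9660
  30 -> -210 -> 210 -> -1260 -> 6300
  -9 -> 63 -> 63 -> -378 -> 1890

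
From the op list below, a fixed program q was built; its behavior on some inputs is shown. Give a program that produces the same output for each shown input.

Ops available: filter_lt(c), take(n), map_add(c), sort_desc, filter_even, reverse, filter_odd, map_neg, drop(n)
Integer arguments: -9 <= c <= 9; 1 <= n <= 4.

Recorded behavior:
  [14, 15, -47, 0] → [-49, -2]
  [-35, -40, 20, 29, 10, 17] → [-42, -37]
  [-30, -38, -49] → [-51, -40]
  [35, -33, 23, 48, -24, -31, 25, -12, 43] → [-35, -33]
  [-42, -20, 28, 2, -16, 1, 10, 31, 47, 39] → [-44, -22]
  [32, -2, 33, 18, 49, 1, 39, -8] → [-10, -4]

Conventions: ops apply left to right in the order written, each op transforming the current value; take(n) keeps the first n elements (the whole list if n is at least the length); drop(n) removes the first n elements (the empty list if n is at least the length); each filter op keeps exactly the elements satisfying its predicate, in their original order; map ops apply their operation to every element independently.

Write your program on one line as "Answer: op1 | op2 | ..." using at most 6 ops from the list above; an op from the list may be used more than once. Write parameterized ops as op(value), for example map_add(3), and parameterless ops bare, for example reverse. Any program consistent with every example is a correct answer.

map_neg | sort_desc | map_add(2) | map_neg | take(2)

Check, running the answer program on each example:
  [14, 15, -47, 0] -> [-14, -15, 47, 0] -> [47, 0, -14, -15] -> [49, 2, -12, -13] -> [-49, -2, 12, 13] -> [-49, -2]
  [-35, -40, 20, 29, 10, 17] -> [35, 40, -20, -29, -10, -17] -> [40, 35, -10, -17, -20, -29] -> [42, 37, -8, -15, -18, -27] -> [-42, -37, 8, 15, 18, 27] -> [-42, -37]
  [-30, -38, -49] -> [30, 38, 49] -> [49, 38, 30] -> [51, 40, 32] -> [-51, -40, -32] -> [-51, -40]
  [35, -33, 23, 48, -24, -31, 25, -12, 43] -> [-35, 33, -23, -48, 24, 31, -25, 12, -43] -> [33, 31, 24, 12, -23, -25, -35, -43, -48] -> [35, 33, 26, 14, -21, -23, -33, -41, -46] -> [-35, -33, -26, -14, 21, 23, 33, 41, 46] -> [-35, -33]
  [-42, -20, 28, 2, -16, 1, 10, 31, 47, 39] -> [42, 20, -28, -2, 16, -1, -10, -31, -47, -39] -> [42, 20, 16, -1, -2, -10, -28, -31, -39, -47] -> [44, 22, 18, 1, 0, -8, -26, -29, -37, -45] -> [-44, -22, -18, -1, 0, 8, 26, 29, 37, 45] -> [-44, -22]
  [32, -2, 33, 18, 49, 1, 39, -8] -> [-32, 2, -33, -18, -49, -1, -39, 8] -> [8, 2, -1, -18, -32, -33, -39, -49] -> [10, 4, 1, -16, -30, -31, -37, -47] -> [-10, -4, -1, 16, 30, 31, 37, 47] -> [-10, -4]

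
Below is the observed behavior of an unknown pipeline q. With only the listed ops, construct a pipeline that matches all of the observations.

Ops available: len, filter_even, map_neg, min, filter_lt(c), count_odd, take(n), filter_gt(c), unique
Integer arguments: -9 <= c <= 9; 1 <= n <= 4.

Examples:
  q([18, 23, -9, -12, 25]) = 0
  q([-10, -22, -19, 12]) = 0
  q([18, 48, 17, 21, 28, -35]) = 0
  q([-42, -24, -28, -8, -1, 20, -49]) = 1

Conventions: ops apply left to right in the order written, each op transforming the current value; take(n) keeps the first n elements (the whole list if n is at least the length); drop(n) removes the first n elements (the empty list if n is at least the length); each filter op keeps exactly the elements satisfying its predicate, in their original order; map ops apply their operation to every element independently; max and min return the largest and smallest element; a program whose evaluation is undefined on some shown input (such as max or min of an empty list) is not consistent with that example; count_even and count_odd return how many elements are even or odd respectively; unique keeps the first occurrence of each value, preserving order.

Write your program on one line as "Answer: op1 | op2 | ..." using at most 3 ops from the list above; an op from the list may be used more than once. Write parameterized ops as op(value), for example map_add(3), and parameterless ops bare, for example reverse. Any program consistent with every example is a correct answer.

filter_gt(-8) | filter_lt(6) | count_odd

Check, running the answer program on each example:
  [18, 23, -9, -12, 25] -> [18, 23, 25] -> [] -> 0
  [-10, -22, -19, 12] -> [12] -> [] -> 0
  [18, 48, 17, 21, 28, -35] -> [18, 48, 17, 21, 28] -> [] -> 0
  [-42, -24, -28, -8, -1, 20, -49] -> [-1, 20] -> [-1] -> 1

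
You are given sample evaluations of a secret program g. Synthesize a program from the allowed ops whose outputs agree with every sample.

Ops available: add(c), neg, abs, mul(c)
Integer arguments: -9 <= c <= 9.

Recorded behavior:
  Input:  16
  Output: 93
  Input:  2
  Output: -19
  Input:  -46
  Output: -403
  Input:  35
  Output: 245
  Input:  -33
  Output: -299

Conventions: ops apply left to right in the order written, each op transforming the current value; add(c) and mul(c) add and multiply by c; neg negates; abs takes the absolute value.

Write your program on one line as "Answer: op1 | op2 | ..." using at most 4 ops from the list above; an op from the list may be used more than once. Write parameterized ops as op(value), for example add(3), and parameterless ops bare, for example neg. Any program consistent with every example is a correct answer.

add(-3) | mul(8) | add(-3) | add(-8)

Check, running the answer program on each example:
  16 -> 13 -> 104 -> 101 -> 93
  2 -> -1 -> -8 -> -11 -> -19
  -46 -> -49 -> -392 -> -395 -> -403
  35 -> 32 -> 256 -> 253 -> 245
  -33 -> -36 -> -288 -> -291 -> -299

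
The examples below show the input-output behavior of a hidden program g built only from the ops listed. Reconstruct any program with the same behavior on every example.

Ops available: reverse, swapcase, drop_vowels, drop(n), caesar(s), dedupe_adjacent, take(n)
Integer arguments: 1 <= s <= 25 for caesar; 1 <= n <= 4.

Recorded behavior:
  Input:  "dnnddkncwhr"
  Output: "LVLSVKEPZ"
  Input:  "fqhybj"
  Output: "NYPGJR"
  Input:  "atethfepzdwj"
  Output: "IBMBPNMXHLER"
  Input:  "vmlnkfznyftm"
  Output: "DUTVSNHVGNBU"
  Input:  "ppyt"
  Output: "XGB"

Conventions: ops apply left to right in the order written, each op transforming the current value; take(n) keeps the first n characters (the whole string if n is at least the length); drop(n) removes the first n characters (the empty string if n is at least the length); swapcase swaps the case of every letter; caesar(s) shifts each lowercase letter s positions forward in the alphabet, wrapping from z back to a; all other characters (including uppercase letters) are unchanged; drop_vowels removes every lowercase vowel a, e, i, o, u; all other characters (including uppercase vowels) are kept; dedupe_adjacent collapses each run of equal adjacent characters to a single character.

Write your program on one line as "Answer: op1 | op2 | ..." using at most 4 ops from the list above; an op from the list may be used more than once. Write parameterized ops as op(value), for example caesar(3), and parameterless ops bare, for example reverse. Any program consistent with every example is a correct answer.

caesar(8) | dedupe_adjacent | swapcase

Check, running the answer program on each example:
  "dnnddkncwhr" -> "lvvllsvkepz" -> "lvlsvkepz" -> "LVLSVKEPZ"
  "fqhybj" -> "nypgjr" -> "nypgjr" -> "NYPGJR"
  "atethfepzdwj" -> "ibmbpnmxhler" -> "ibmbpnmxhler" -> "IBMBPNMXHLER"
  "vmlnkfznyftm" -> "dutvsnhvgnbu" -> "dutvsnhvgnbu" -> "DUTVSNHVGNBU"
  "ppyt" -> "xxgb" -> "xgb" -> "XGB"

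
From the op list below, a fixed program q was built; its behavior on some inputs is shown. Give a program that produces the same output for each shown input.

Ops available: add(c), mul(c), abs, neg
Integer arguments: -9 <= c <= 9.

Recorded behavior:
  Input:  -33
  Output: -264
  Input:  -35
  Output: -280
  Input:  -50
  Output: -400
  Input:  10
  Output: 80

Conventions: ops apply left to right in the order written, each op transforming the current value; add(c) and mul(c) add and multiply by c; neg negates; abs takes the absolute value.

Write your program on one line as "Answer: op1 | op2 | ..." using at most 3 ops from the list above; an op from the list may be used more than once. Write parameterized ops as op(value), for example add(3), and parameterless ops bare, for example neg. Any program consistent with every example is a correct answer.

neg | mul(-8)

Check, running the answer program on each example:
  -33 -> 33 -> -264
  -35 -> 35 -> -280
  -50 -> 50 -> -400
  10 -> -10 -> 80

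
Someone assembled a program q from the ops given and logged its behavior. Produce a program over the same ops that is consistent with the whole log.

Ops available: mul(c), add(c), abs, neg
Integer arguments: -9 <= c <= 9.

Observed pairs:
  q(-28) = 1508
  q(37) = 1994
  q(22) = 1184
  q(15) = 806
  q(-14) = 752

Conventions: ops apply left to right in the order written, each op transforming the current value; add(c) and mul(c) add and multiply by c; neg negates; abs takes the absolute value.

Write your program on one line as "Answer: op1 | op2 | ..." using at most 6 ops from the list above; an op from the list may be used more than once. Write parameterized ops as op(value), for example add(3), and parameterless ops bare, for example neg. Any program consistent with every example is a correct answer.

mul(9) | abs | neg | mul(6) | add(4) | neg

Check, running the answer program on each example:
  -28 -> -252 -> 252 -> -252 -> -1512 -> -1508 -> 1508
  37 -> 333 -> 333 -> -333 -> -1998 -> -1994 -> 1994
  22 -> 198 -> 198 -> -198 -> -1188 -> -1184 -> 1184
  15 -> 135 -> 135 -> -135 -> -810 -> -806 -> 806
  -14 -> -126 -> 126 -> -126 -> -756 -> -752 -> 752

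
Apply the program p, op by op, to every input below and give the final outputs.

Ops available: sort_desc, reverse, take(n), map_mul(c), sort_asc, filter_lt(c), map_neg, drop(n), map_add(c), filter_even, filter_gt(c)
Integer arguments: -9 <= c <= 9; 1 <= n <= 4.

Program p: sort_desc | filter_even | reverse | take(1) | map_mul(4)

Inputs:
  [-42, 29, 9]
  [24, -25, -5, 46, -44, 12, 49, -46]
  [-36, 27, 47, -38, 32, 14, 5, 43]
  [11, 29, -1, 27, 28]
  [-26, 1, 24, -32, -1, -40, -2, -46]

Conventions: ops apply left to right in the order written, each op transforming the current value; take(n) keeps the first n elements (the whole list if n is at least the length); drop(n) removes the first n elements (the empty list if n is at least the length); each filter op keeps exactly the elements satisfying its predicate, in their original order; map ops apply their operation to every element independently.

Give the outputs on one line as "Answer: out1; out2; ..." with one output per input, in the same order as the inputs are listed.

Execution, op by op:
  [-42, 29, 9] -> [29, 9, -42] -> [-42] -> [-42] -> [-42] -> [-168]
  [24, -25, -5, 46, -44, 12, 49, -46] -> [49, 46, 24, 12, -5, -25, -44, -46] -> [46, 24, 12, -44, -46] -> [-46, -44, 12, 24, 46] -> [-46] -> [-184]
  [-36, 27, 47, -38, 32, 14, 5, 43] -> [47, 43, 32, 27, 14, 5, -36, -38] -> [32, 14, -36, -38] -> [-38, -36, 14, 32] -> [-38] -> [-152]
  [11, 29, -1, 27, 28] -> [29, 28, 27, 11, -1] -> [28] -> [28] -> [28] -> [112]
  [-26, 1, 24, -32, -1, -40, -2, -46] -> [24, 1, -1, -2, -26, -32, -40, -46] -> [24, -2, -26, -32, -40, -46] -> [-46, -40, -32, -26, -2, 24] -> [-46] -> [-184]

[-168]; [-184]; [-152]; [112]; [-184]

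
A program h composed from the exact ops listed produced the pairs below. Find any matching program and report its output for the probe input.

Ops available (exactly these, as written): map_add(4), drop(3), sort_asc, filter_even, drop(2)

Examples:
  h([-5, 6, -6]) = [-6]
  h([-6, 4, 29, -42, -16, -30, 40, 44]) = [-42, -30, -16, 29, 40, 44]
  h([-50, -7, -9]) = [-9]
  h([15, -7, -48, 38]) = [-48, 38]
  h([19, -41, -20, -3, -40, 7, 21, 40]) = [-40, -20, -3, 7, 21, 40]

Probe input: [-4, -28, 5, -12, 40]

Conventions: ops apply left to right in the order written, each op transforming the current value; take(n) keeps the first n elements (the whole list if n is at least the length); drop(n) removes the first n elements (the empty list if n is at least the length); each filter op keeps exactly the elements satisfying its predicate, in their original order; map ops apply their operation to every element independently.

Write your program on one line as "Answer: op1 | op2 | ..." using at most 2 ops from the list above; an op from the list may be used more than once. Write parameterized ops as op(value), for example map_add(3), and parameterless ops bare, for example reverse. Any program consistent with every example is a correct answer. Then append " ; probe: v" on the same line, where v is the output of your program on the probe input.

drop(2) | sort_asc ; probe: [-12, 5, 40]

Check, running the answer program on each example:
  [-5, 6, -6] -> [-6] -> [-6]
  [-6, 4, 29, -42, -16, -30, 40, 44] -> [29, -42, -16, -30, 40, 44] -> [-42, -30, -16, 29, 40, 44]
  [-50, -7, -9] -> [-9] -> [-9]
  [15, -7, -48, 38] -> [-48, 38] -> [-48, 38]
  [19, -41, -20, -3, -40, 7, 21, 40] -> [-20, -3, -40, 7, 21, 40] -> [-40, -20, -3, 7, 21, 40]
  probe: [-4, -28, 5, -12, 40] -> [5, -12, 40] -> [-12, 5, 40]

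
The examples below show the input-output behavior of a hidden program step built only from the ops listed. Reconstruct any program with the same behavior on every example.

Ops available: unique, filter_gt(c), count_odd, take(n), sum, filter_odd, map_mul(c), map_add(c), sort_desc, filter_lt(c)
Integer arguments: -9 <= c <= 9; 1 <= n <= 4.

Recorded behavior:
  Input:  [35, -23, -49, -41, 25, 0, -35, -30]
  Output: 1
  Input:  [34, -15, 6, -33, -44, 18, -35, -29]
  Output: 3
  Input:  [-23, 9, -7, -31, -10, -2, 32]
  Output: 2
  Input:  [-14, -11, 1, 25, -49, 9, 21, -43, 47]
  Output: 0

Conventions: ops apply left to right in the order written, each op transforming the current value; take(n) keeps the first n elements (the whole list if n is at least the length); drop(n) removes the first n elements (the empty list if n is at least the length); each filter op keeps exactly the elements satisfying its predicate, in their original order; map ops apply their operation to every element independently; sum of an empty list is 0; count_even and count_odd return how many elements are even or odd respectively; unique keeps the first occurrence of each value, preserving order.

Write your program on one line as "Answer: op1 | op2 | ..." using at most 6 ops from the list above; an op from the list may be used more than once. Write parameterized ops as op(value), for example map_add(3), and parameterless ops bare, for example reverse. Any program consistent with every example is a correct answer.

map_mul(3) | map_add(9) | filter_gt(-1) | map_add(-4) | count_odd

Check, running the answer program on each example:
  [35, -23, -49, -41, 25, 0, -35, -30] -> [105, -69, -147, -123, 75, 0, -105, -90] -> [114, -60, -138, -114, 84, 9, -96, -81] -> [114, 84, 9] -> [110, 80, 5] -> 1
  [34, -15, 6, -33, -44, 18, -35, -29] -> [102, -45, 18, -99, -132, 54, -105, -87] -> [111, -36, 27, -90, -123, 63, -96, -78] -> [111, 27, 63] -> [107, 23, 59] -> 3
  [-23, 9, -7, -31, -10, -2, 32] -> [-69, 27, -21, -93, -30, -6, 96] -> [-60, 36, -12, -84, -21, 3, 105] -> [36, 3, 105] -> [32, -1, 101] -> 2
  [-14, -11, 1, 25, -49, 9, 21, -43, 47] -> [-42, -33, 3, 75, -147, 27, 63, -129, 141] -> [-33, -24, 12, 84, -138, 36, 72, -120, 150] -> [12, 84, 36, 72, 150] -> [8, 80, 32, 68, 146] -> 0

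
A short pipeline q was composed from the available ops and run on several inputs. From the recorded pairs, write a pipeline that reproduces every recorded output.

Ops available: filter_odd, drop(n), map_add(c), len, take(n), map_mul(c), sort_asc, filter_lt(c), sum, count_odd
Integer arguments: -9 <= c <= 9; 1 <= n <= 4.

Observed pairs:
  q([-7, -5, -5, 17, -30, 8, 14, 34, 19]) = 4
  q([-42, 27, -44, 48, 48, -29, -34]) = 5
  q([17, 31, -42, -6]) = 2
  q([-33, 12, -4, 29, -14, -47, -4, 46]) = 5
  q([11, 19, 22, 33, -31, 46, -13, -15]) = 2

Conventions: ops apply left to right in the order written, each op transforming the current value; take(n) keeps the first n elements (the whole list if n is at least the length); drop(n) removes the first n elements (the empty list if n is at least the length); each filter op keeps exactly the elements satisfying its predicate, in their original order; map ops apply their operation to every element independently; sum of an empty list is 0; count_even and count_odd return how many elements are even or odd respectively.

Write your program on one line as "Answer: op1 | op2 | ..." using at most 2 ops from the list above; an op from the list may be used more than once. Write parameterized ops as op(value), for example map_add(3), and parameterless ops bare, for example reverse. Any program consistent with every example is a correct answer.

map_add(7) | count_odd

Check, running the answer program on each example:
  [-7, -5, -5, 17, -30, 8, 14, 34, 19] -> [0, 2, 2, 24, -23, 15, 21, 41, 26] -> 4
  [-42, 27, -44, 48, 48, -29, -34] -> [-35, 34, -37, 55, 55, -22, -27] -> 5
  [17, 31, -42, -6] -> [24, 38, -35, 1] -> 2
  [-33, 12, -4, 29, -14, -47, -4, 46] -> [-26, 19, 3, 36, -7, -40, 3, 53] -> 5
  [11, 19, 22, 33, -31, 46, -13, -15] -> [18, 26, 29, 40, -24, 53, -6, -8] -> 2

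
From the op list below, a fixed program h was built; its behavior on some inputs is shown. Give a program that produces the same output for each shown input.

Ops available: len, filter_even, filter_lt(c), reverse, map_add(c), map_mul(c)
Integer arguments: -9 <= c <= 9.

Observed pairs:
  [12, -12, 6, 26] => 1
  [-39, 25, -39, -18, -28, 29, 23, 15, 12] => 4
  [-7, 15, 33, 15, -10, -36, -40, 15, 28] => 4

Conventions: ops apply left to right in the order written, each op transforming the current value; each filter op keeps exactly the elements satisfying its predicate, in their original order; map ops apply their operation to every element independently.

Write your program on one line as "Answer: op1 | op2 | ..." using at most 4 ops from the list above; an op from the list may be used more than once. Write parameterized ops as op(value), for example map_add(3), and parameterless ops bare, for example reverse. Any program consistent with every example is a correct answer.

map_mul(-8) | map_mul(-5) | filter_lt(-2) | len

Check, running the answer program on each example:
  [12, -12, 6, 26] -> [-96, 96, -48, -208] -> [480, -480, 240, 1040] -> [-480] -> 1
  [-39, 25, -39, -18, -28, 29, 23, 15, 12] -> [312, -200, 312, 144, 224, -232, -184, -120, -96] -> [-1560, 1000, -1560, -720, -1120, 1160, 920, 600, 480] -> [-1560, -1560, -720, -1120] -> 4
  [-7, 15, 33, 15, -10, -36, -40, 15, 28] -> [56, -120, -264, -120, 80, 288, 320, -120, -224] -> [-280, 600, 1320, 600, -400, -1440, -1600, 600, 1120] -> [-280, -400, -1440, -1600] -> 4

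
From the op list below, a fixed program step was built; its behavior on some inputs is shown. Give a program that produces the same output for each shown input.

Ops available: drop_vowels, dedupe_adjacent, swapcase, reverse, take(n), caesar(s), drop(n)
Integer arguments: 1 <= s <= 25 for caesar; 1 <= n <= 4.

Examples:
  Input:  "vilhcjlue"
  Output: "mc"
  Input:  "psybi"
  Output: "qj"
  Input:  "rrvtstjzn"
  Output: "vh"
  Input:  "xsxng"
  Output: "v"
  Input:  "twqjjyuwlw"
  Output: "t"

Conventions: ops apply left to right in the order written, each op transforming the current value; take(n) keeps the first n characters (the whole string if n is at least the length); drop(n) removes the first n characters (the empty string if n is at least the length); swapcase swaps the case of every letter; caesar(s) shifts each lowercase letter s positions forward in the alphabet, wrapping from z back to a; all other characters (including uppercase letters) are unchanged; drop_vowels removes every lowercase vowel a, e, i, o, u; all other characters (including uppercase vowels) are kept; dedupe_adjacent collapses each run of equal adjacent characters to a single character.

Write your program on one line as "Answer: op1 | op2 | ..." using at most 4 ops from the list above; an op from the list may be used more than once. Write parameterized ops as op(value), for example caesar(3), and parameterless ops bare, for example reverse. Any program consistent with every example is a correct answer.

reverse | take(2) | caesar(8) | drop_vowels

Check, running the answer program on each example:
  "vilhcjlue" -> "euljchliv" -> "eu" -> "mc" -> "mc"
  "psybi" -> "ibysp" -> "ib" -> "qj" -> "qj"
  "rrvtstjzn" -> "nzjtstvrr" -> "nz" -> "vh" -> "vh"
  "xsxng" -> "gnxsx" -> "gn" -> "ov" -> "v"
  "twqjjyuwlw" -> "wlwuyjjqwt" -> "wl" -> "et" -> "t"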